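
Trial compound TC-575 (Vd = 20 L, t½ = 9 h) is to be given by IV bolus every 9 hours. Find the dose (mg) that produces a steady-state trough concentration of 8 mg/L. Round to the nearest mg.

160 mg

τ/t½ = 9/9 ≈ 1, so f = (1/2)^(9/9) ≈ 0.500000.
Cmin,ss = (D/Vd)·f/(1−f), so D = Cmin,ss·Vd·(1−f)/f.
D = 8 × 20 × (1−f)/f ≈ 8 × 20 × 1.00000 ≈ 160.00 mg.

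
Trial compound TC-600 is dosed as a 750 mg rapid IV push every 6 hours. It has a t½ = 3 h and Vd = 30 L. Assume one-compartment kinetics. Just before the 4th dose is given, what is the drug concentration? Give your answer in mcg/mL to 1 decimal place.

8.2 mcg/mL

f = (1/2)^(τ/t½) = (1/2)^(6/3) ≈ 0.2500.
C₀ = D/Vd = 750/30 ≈ 25.000 mcg/mL.
Before the 4th dose, 3 doses have been given. Superposition: Cmin = C₀·(f + f² + … + f^3).
≈ 25.000 × (0.2500 + 0.0625 + 0.0156) ≈ 25.000 × 0.3281 ≈ 8.203 mcg/mL.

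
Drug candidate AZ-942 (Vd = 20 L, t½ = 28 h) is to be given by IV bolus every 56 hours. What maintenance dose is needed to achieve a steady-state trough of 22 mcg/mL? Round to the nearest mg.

1320 mg

τ/t½ = 56/28 ≈ 2, so f = (1/2)^(56/28) ≈ 0.250000.
Cmin,ss = (D/Vd)·f/(1−f), so D = Cmin,ss·Vd·(1−f)/f.
D = 22 × 20 × (1−f)/f ≈ 22 × 20 × 3.00000 ≈ 1320.00 mg.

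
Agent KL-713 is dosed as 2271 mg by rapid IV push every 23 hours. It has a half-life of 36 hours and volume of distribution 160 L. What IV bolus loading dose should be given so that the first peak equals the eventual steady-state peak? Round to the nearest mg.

6347 mg

f = (1/2)^(23/36) ≈ 0.642207; accumulation ratio R = 1/(1−f) ≈ 2.79491.
Loading dose to hit Cmax,ss on first dose: D_load = D_maint·R ≈ 2271 × 2.79491 ≈ 6347.24 mg.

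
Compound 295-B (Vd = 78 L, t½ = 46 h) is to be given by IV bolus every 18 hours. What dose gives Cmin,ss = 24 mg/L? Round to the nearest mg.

583 mg

τ/t½ = 18/46 ≈ 0.3913, so f = (1/2)^(18/46) ≈ 0.762440.
Cmin,ss = (D/Vd)·f/(1−f), so D = Cmin,ss·Vd·(1−f)/f.
D = 24 × 78 × (1−f)/f ≈ 24 × 78 × 0.31158 ≈ 583.28 mg.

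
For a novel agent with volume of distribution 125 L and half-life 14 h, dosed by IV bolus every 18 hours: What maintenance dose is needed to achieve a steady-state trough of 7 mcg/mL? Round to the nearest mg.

τ/t½ = 18/14 ≈ 1.2857, so f = (1/2)^(18/14) ≈ 0.410168.
Cmin,ss = (D/Vd)·f/(1−f), so D = Cmin,ss·Vd·(1−f)/f.
D = 7 × 125 × (1−f)/f ≈ 7 × 125 × 1.43803 ≈ 1258.28 mg.

1258 mg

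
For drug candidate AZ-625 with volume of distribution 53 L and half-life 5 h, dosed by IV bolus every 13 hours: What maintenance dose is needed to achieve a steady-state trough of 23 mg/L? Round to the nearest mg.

τ/t½ = 13/5 ≈ 2.6, so f = (1/2)^(13/5) ≈ 0.164938.
Cmin,ss = (D/Vd)·f/(1−f), so D = Cmin,ss·Vd·(1−f)/f.
D = 23 × 53 × (1−f)/f ≈ 23 × 53 × 5.06288 ≈ 6171.65 mg.

6172 mg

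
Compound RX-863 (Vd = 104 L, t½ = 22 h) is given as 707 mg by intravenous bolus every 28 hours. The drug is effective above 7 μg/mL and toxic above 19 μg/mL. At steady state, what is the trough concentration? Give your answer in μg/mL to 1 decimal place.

k = ln2/t½ = ln2/22 ≈ 0.031507 h⁻¹; fraction remaining f = e^(−kτ) = e^(−0.031507×28) ≈ 0.4139.
Accumulation ratio R = 1/(1 − f) ≈ 1/0.5861 ≈ 1.7062.
Single-dose peak C₀ = D/Vd = 707/104 ≈ 6.798 μg/mL.
Cmax,ss = C₀/(1 − f) ≈ 6.798/0.5861 ≈ 11.599 μg/mL.
Steady-state trough Cmin,ss = Cmax,ss·f ≈ 11.599 × 0.4139 ≈ 4.801 μg/mL.
Trough 4.8 μg/mL vs MEC 7 μg/mL: subtherapeutic.

4.8 μg/mL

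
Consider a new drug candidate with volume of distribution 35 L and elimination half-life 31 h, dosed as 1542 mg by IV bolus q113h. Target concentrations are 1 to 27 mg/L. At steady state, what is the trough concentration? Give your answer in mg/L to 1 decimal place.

τ/t½ = 113/31 ≈ 3.6452, so fraction remaining f = (1/2)^(113/31) ≈ 0.0799.
Accumulation ratio R = 1/(1 − f) ≈ 1/0.9201 ≈ 1.0868.
Each bolus raises the concentration by D/Vd = 1542/35 ≈ 44.057 mg/L.
Steady-state peak Cmax,ss = C₀·R ≈ 44.057 × 1.0868 ≈ 47.881 mg/L.
One interval later, Cmin,ss = Cmax,ss·e^(−kτ) ≈ 47.881 × 0.0799 ≈ 3.826 mg/L.
Trough 3.8 mg/L vs MEC 1 mg/L: adequate.

3.8 mg/L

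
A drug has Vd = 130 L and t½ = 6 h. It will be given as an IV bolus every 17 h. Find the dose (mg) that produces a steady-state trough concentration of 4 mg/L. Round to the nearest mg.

τ/t½ = 17/6 ≈ 2.8333, so f = (1/2)^(17/6) ≈ 0.140308.
Cmin,ss = (D/Vd)·f/(1−f), so D = Cmin,ss·Vd·(1−f)/f.
D = 4 × 130 × (1−f)/f ≈ 4 × 130 × 6.12718 ≈ 3186.13 mg.

3186 mg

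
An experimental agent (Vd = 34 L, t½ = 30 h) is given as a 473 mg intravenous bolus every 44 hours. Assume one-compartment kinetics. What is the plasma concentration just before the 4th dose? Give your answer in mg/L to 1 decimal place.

f = (1/2)^(τ/t½) = (1/2)^(44/30) ≈ 0.3618.
C₀ = D/Vd = 473/34 ≈ 13.912 mg/L.
Before the 4th dose, 3 doses have been given. Superposition: Cmin = C₀·(f + f² + … + f^3).
≈ 13.912 × (0.3618 + 0.1309 + 0.0474) ≈ 13.912 × 0.5401 ≈ 7.514 mg/L.

7.5 mg/L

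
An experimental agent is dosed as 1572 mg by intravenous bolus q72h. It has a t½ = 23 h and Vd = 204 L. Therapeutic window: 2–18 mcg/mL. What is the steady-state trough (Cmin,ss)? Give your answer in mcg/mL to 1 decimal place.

1.0 mcg/mL

τ/t½ = 72/23 ≈ 3.1304, so fraction remaining f = (1/2)^(72/23) ≈ 0.1142.
Single-dose peak C₀ = D/Vd = 1572/204 ≈ 7.706 mcg/mL.
Steady-state trough Cmin,ss = C₀·f/(1−f) ≈ 7.706 × 0.1142/0.8858 ≈ 0.993 mcg/mL.
Trough 1.0 mcg/mL vs MEC 2 mcg/mL: subtherapeutic.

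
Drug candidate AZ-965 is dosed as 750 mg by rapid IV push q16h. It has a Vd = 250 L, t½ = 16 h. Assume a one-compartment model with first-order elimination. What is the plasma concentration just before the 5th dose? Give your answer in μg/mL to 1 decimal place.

2.8 μg/mL

f = (1/2)^(τ/t½) = (1/2)^(16/16) ≈ 0.5000.
C₀ = D/Vd = 750/250 ≈ 3.000 μg/mL.
Before the 5th dose, 4 doses have been given. Superposition: Cmin = C₀·(f + f² + … + f^4).
≈ 3.000 × (0.5000 + 0.2500 + 0.1250 + 0.0625) ≈ 3.000 × 0.9375 ≈ 2.812 μg/mL.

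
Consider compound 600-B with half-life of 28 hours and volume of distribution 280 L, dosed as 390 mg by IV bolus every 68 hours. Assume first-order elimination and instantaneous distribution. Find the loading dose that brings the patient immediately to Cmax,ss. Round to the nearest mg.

f = (1/2)^(68/28) ≈ 0.185749; accumulation ratio R = 1/(1−f) ≈ 1.22812.
Loading dose to hit Cmax,ss on first dose: D_load = D_maint·R ≈ 390 × 1.22812 ≈ 478.97 mg.

479 mg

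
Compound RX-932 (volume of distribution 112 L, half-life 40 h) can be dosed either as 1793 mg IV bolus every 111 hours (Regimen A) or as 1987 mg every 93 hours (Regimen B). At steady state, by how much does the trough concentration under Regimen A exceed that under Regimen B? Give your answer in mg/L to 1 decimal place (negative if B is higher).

-1.7 mg/L

Regimen A: f = (1/2)^(111/40) ≈ 0.1461; Cmin,ss = (1793/112)·f/(1−f) ≈ 2.739 mg/L.
Regimen B: f = (1/2)^(93/40) ≈ 0.1996; Cmin,ss = (1987/112)·f/(1−f) ≈ 4.424 mg/L.
Difference ≈ 2.739 − 4.424 ≈ -1.685 mg/L.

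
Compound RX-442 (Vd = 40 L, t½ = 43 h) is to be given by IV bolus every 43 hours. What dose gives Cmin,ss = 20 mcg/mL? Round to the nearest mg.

τ/t½ = 43/43 ≈ 1, so f = (1/2)^(43/43) ≈ 0.500000.
Cmin,ss = (D/Vd)·f/(1−f), so D = Cmin,ss·Vd·(1−f)/f.
D = 20 × 40 × (1−f)/f ≈ 20 × 40 × 1.00000 ≈ 800.00 mg.

800 mg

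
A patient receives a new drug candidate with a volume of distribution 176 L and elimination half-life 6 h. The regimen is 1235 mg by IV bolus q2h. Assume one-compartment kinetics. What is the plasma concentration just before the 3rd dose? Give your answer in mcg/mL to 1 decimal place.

10.0 mcg/mL

f = (1/2)^(τ/t½) = (1/2)^(2/6) ≈ 0.7937.
C₀ = D/Vd = 1235/176 ≈ 7.017 mcg/mL.
Before the 3rd dose, 2 doses have been given. Superposition: Cmin = C₀·(f + f²).
≈ 7.017 × (0.7937 + 0.6300) ≈ 7.017 × 1.4237 ≈ 9.990 mcg/mL.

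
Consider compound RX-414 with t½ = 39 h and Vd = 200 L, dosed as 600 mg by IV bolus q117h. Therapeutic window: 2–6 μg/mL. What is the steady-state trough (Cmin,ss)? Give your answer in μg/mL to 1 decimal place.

τ = 117 h = 3 half-lives, so f = (1/2)^3 = 0.125.
At steady state, R = 1/(1 − 0.125) = 8/7.
Single-dose peak C₀ = D/Vd = 600/200 = 3 μg/mL.
Steady-state peak Cmax,ss = C₀·R = 3 × 8/7 ≈ 3.429 μg/mL.
Steady-state trough Cmin,ss = Cmax,ss·f ≈ 3.429 × 0.125 ≈ 0.429 μg/mL.
Trough 0.4 μg/mL vs MEC 2 μg/mL: subtherapeutic.

0.4 μg/mL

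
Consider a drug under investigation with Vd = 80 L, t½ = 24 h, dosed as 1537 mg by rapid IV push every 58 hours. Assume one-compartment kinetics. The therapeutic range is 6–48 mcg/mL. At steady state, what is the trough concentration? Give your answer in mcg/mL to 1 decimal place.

τ/t½ = 58/24 ≈ 2.4167, so fraction remaining f = (1/2)^(58/24) ≈ 0.1873.
Accumulation ratio R = 1/(1 − f) ≈ 1/0.8127 ≈ 1.2305.
Single-dose peak C₀ = D/Vd = 1537/80 ≈ 19.212 mcg/mL.
Steady-state peak Cmax,ss = C₀·R ≈ 19.212 × 1.2305 ≈ 23.640 mcg/mL.
Steady-state trough Cmin,ss = Cmax,ss·f ≈ 23.640 × 0.1873 ≈ 4.428 mcg/mL.
Trough 4.4 mcg/mL vs MEC 6 mcg/mL: subtherapeutic.

4.4 mcg/mL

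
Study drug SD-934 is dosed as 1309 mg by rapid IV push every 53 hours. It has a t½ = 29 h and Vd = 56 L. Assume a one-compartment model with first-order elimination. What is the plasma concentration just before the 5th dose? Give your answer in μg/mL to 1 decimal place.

9.1 μg/mL

f = (1/2)^(τ/t½) = (1/2)^(53/29) ≈ 0.2817.
C₀ = D/Vd = 1309/56 ≈ 23.375 μg/mL.
Before the 5th dose, 4 doses have been given. Superposition: Cmin = C₀·(f + f² + … + f^4).
≈ 23.375 × (0.2817 + 0.0794 + 0.0224 + 0.0063) ≈ 23.375 × 0.3898 ≈ 9.112 μg/mL.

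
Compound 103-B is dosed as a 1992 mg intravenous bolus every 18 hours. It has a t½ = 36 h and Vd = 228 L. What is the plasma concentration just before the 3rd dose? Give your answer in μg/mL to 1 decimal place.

10.5 μg/mL

f = (1/2)^(τ/t½) = (1/2)^(18/36) ≈ 0.7071.
C₀ = D/Vd = 1992/228 ≈ 8.737 μg/mL.
Before the 3rd dose, 2 doses have been given. Superposition: Cmin = C₀·(f + f²).
≈ 8.737 × (0.7071 + 0.5000) ≈ 8.737 × 1.2071 ≈ 10.546 μg/mL.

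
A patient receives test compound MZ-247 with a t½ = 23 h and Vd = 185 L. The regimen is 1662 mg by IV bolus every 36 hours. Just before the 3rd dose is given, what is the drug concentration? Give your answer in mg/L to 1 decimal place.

f = (1/2)^(τ/t½) = (1/2)^(36/23) ≈ 0.3379.
C₀ = D/Vd = 1662/185 ≈ 8.984 mg/L.
Before the 3rd dose, 2 doses have been given. Superposition: Cmin = C₀·(f + f²).
≈ 8.984 × (0.3379 + 0.1142) ≈ 8.984 × 0.4521 ≈ 4.062 mg/L.

4.1 mg/L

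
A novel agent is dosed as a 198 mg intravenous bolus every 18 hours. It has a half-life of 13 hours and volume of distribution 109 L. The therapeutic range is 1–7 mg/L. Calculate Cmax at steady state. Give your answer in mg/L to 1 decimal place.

Over one 18-h interval, 18/13 ≈ 1.3846 half-lives elapse, leaving f ≈ 0.3830 of each dose.
At steady state, accumulation factor R = 1/(1 − e^(−kτ)) ≈ 1.6207.
Single-dose peak C₀ = D/Vd = 198/109 ≈ 1.817 mg/L.
Steady-state peak Cmax,ss = C₀·R ≈ 1.817 × 1.6207 ≈ 2.945 mg/L.
Peak 2.9 mg/L vs MTC 7 mg/L: below toxic threshold.

2.9 mg/L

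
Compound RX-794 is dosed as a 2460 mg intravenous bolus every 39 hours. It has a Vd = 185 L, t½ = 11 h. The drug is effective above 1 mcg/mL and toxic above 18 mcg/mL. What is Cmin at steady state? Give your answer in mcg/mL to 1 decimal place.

1.2 mcg/mL

k = ln2/t½ = ln2/11 ≈ 0.063013 h⁻¹; fraction remaining f = e^(−kτ) = e^(−0.063013×39) ≈ 0.0856.
Single-dose peak C₀ = D/Vd = 2460/185 ≈ 13.297 mcg/mL.
Steady-state trough Cmin,ss = C₀·f/(1−f) ≈ 13.297 × 0.0856/0.9144 ≈ 1.245 mcg/mL.
Trough 1.2 mcg/mL vs MEC 1 mcg/mL: adequate.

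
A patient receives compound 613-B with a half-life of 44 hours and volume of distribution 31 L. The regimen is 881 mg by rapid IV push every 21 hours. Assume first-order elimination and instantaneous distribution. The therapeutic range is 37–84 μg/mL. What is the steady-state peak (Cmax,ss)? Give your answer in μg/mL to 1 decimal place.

k = ln2/t½ = ln2/44 ≈ 0.015753 h⁻¹; fraction remaining f = e^(−kτ) = e^(−0.015753×21) ≈ 0.7183.
Accumulation ratio R = 1/(1 − f) ≈ 1/0.2817 ≈ 3.5499.
Single-dose peak C₀ = D/Vd = 881/31 ≈ 28.419 μg/mL.
Cmax,ss = C₀/(1 − f) ≈ 28.419/0.2817 ≈ 100.884 μg/mL.
Peak 100.9 μg/mL vs MTC 84 μg/mL: exceeds toxic threshold.

100.9 μg/mL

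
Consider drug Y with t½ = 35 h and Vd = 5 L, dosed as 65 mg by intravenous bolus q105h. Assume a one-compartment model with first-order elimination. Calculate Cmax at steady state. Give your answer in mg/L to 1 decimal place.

τ = 105 h = 3 half-lives, so f = (1/2)^3 = 0.125.
Accumulation ratio R = 1/(1 − f) = 1/0.875 = 8/7.
Single-dose peak C₀ = D/Vd = 65/5 = 13 mg/L.
Steady-state peak Cmax,ss = C₀·R = 13 × 8/7 ≈ 14.857 mg/L.

14.9 mg/L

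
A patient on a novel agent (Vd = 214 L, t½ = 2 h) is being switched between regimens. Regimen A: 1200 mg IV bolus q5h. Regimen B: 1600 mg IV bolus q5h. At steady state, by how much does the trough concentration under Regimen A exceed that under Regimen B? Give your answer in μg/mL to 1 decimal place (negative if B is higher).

Regimen A: f = (1/2)^(5/2) ≈ 0.1768; Cmin,ss = (1200/214)·f/(1−f) ≈ 1.204 μg/mL.
Regimen B: f = (1/2)^(5/2) ≈ 0.1768; Cmin,ss = (1600/214)·f/(1−f) ≈ 1.606 μg/mL.
Difference ≈ 1.204 − 1.606 ≈ -0.402 μg/mL.

-0.4 μg/mL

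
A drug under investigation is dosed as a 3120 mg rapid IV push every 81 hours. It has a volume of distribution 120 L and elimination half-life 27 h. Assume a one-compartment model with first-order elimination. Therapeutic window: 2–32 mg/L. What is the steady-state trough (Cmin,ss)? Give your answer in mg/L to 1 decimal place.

3.7 mg/L

τ = 81 h = 3 half-lives, so f = (1/2)^3 = 0.125.
At steady state, R = 1/(1 − 0.125) = 8/7.
Single-dose peak C₀ = D/Vd = 3120/120 = 26 mg/L.
Steady-state peak Cmax,ss = C₀·R = 26 × 8/7 ≈ 29.714 mg/L.
Steady-state trough Cmin,ss = Cmax,ss·f ≈ 29.714 × 0.125 ≈ 3.714 mg/L.
Trough 3.7 mg/L vs MEC 2 mg/L: adequate.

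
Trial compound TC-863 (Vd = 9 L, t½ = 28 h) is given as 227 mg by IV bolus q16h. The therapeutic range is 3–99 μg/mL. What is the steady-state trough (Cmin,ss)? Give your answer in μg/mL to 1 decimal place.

k = ln2/t½ = ln2/28 ≈ 0.024755 h⁻¹; fraction remaining f = e^(−kτ) = e^(−0.024755×16) ≈ 0.6730.
Single-dose peak C₀ = D/Vd = 227/9 ≈ 25.222 μg/mL.
Steady-state trough Cmin,ss = C₀·f/(1−f) ≈ 25.222 × 0.6730/0.3270 ≈ 51.909 μg/mL.
Trough 51.9 μg/mL vs MEC 3 μg/mL: adequate.

51.9 μg/mL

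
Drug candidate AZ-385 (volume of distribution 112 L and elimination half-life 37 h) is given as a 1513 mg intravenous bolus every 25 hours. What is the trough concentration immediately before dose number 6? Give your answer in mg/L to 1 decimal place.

f = (1/2)^(τ/t½) = (1/2)^(25/37) ≈ 0.6260.
C₀ = D/Vd = 1513/112 ≈ 13.509 mg/L.
Before the 6th dose, 5 doses have been given. Superposition: Cmin = C₀·(f + f² + … + f^5).
≈ 13.509 × (0.6260 + 0.3919 + 0.2453 + 0.1536 + 0.0961) ≈ 13.509 × 1.5129 ≈ 20.438 mg/L.

20.4 mg/L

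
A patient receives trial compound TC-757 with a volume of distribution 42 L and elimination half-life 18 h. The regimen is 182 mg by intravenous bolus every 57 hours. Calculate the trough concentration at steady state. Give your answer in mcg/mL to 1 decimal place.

0.5 mcg/mL

Over one 57-h interval, 57/18 ≈ 3.1667 half-lives elapse, leaving f ≈ 0.1114 of each dose.
At steady state, accumulation factor R = 1/(1 − e^(−kτ)) ≈ 1.1254.
Each bolus raises the concentration by D/Vd = 182/42 ≈ 4.333 mcg/mL.
Cmax,ss = C₀/(1 − f) ≈ 4.333/0.8886 ≈ 4.876 mcg/mL.
One interval later, Cmin,ss = Cmax,ss·e^(−kτ) ≈ 4.876 × 0.1114 ≈ 0.543 mcg/mL.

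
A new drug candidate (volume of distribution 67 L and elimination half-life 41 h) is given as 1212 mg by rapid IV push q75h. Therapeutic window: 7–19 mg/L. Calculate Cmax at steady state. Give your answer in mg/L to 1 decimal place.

25.2 mg/L

Over one 75-h interval, 75/41 ≈ 1.8293 half-lives elapse, leaving f ≈ 0.2814 of each dose.
Accumulation ratio R = 1/(1 − f) ≈ 1/0.7186 ≈ 1.3916.
Single-dose peak C₀ = D/Vd = 1212/67 ≈ 18.090 mg/L.
Steady-state peak Cmax,ss = C₀·R ≈ 18.090 × 1.3916 ≈ 25.174 mg/L.
Peak 25.2 mg/L vs MTC 19 mg/L: exceeds toxic threshold.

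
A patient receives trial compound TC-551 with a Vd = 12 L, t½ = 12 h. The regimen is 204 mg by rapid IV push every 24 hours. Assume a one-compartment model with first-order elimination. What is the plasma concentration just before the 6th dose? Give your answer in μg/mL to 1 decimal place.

f = (1/2)^(τ/t½) = (1/2)^(24/12) ≈ 0.2500.
C₀ = D/Vd = 204/12 ≈ 17.000 μg/mL.
Before the 6th dose, 5 doses have been given. Superposition: Cmin = C₀·(f + f² + … + f^5).
≈ 17.000 × (0.2500 + 0.0625 + 0.0156 + 0.0039 + 0.0010) ≈ 17.000 × 0.3330 ≈ 5.661 μg/mL.

5.7 μg/mL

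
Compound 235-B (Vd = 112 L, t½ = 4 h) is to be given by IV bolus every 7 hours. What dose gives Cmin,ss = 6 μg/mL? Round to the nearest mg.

τ/t½ = 7/4 ≈ 1.75, so f = (1/2)^(7/4) ≈ 0.297302.
Cmin,ss = (D/Vd)·f/(1−f), so D = Cmin,ss·Vd·(1−f)/f.
D = 6 × 112 × (1−f)/f ≈ 6 × 112 × 2.36358 ≈ 1588.33 mg.

1588 mg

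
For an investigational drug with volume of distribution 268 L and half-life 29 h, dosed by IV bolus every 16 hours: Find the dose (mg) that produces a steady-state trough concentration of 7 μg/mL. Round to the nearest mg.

τ/t½ = 16/29 ≈ 0.55172, so f = (1/2)^(16/29) ≈ 0.682204.
Cmin,ss = (D/Vd)·f/(1−f), so D = Cmin,ss·Vd·(1−f)/f.
D = 7 × 268 × (1−f)/f ≈ 7 × 268 × 0.46584 ≈ 873.92 mg.

874 mg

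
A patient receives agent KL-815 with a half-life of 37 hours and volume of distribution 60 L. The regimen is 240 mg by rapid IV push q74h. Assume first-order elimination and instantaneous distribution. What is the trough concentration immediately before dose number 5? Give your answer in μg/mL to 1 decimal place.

f = (1/2)^(τ/t½) = (1/2)^(74/37) ≈ 0.2500.
C₀ = D/Vd = 240/60 ≈ 4.000 μg/mL.
Before the 5th dose, 4 doses have been given. Superposition: Cmin = C₀·(f + f² + … + f^4).
≈ 4.000 × (0.2500 + 0.0625 + 0.0156 + 0.0039) ≈ 4.000 × 0.3320 ≈ 1.328 μg/mL.

1.3 μg/mL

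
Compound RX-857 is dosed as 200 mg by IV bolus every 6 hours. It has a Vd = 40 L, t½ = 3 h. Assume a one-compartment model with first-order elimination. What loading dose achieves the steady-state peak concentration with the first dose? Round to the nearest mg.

f = (1/2)^(6/3) ≈ 0.250000; accumulation ratio R = 1/(1−f) ≈ 1.33333.
Loading dose to hit Cmax,ss on first dose: D_load = D_maint·R ≈ 200 × 1.33333 ≈ 266.67 mg.

267 mg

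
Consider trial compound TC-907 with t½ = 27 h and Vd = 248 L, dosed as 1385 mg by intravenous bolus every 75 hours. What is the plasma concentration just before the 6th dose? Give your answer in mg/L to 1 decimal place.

f = (1/2)^(τ/t½) = (1/2)^(75/27) ≈ 0.1458.
C₀ = D/Vd = 1385/248 ≈ 5.585 mg/L.
Before the 6th dose, 5 doses have been given. Superposition: Cmin = C₀·(f + f² + … + f^5).
≈ 5.585 × (0.1458 + 0.0213 + 0.0031 + 0.0005 + 0.0001) ≈ 5.585 × 0.1708 ≈ 0.954 mg/L.

1.0 mg/L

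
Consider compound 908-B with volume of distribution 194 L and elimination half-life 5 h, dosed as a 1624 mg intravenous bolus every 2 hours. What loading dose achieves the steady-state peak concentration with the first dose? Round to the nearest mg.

6707 mg

f = (1/2)^(2/5) ≈ 0.757858; accumulation ratio R = 1/(1−f) ≈ 4.12981.
Loading dose to hit Cmax,ss on first dose: D_load = D_maint·R ≈ 1624 × 4.12981 ≈ 6706.81 mg.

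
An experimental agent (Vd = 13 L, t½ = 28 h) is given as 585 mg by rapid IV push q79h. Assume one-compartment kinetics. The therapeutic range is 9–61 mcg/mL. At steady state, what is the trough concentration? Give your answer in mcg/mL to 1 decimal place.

7.4 mcg/mL

τ/t½ = 79/28 ≈ 2.8214, so fraction remaining f = (1/2)^(79/28) ≈ 0.1415.
Single-dose peak C₀ = D/Vd = 585/13 ≈ 45.000 mcg/mL.
Steady-state trough Cmin,ss = C₀·f/(1−f) ≈ 45.000 × 0.1415/0.8585 ≈ 7.417 mcg/mL.
Trough 7.4 mcg/mL vs MEC 9 mcg/mL: subtherapeutic.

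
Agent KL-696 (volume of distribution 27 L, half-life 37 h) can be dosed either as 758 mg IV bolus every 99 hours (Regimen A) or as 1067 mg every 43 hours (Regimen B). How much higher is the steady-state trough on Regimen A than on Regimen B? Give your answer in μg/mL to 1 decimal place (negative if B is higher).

-26.7 μg/mL

Regimen A: f = (1/2)^(99/37) ≈ 0.1565; Cmin,ss = (758/27)·f/(1−f) ≈ 5.209 μg/mL.
Regimen B: f = (1/2)^(43/37) ≈ 0.4468; Cmin,ss = (1067/27)·f/(1−f) ≈ 31.918 μg/mL.
Difference ≈ 5.209 − 31.918 ≈ -26.709 μg/mL.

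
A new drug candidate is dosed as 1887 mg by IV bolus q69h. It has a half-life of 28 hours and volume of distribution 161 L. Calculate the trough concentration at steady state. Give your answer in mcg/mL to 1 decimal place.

2.6 mcg/mL

k = ln2/t½ = ln2/28 ≈ 0.024755 h⁻¹; fraction remaining f = e^(−kτ) = e^(−0.024755×69) ≈ 0.1812.
Single-dose peak C₀ = D/Vd = 1887/161 ≈ 11.720 mcg/mL.
Steady-state trough Cmin,ss = C₀·f/(1−f) ≈ 11.720 × 0.1812/0.8188 ≈ 2.594 mcg/mL.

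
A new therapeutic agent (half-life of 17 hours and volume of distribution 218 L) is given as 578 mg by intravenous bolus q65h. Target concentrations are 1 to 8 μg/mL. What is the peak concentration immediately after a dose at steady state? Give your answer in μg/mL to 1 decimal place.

2.9 μg/mL

k = ln2/t½ = ln2/17 ≈ 0.040773 h⁻¹; fraction remaining f = e^(−kτ) = e^(−0.040773×65) ≈ 0.0706.
At steady state, accumulation factor R = 1/(1 − e^(−kτ)) ≈ 1.0760.
Single-dose peak C₀ = D/Vd = 578/218 ≈ 2.651 μg/mL.
Steady-state peak Cmax,ss = C₀·R ≈ 2.651 × 1.0760 ≈ 2.852 μg/mL.
Peak 2.9 μg/mL vs MTC 8 μg/mL: below toxic threshold.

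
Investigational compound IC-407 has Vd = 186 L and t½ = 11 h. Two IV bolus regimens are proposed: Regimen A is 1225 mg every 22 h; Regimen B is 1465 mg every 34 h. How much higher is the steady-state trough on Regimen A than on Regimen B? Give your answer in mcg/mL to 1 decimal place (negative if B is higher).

1.1 mcg/mL

Regimen A: f = (1/2)^(22/11) ≈ 0.2500; Cmin,ss = (1225/186)·f/(1−f) ≈ 2.195 mcg/mL.
Regimen B: f = (1/2)^(34/11) ≈ 0.1174; Cmin,ss = (1465/186)·f/(1−f) ≈ 1.048 mcg/mL.
Difference ≈ 2.195 − 1.048 ≈ 1.147 mcg/mL.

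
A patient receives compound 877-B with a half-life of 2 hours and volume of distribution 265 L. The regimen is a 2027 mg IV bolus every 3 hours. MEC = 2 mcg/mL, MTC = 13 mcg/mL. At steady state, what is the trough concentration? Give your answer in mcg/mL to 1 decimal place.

τ/t½ = 3/2 ≈ 1.5, so fraction remaining f = (1/2)^(3/2) ≈ 0.3536.
Each bolus raises the concentration by D/Vd = 2027/265 ≈ 7.649 mcg/mL.
Steady-state trough Cmin,ss = C₀·f/(1−f) ≈ 7.649 × 0.3536/0.6464 ≈ 4.184 mcg/mL.
Trough 4.2 mcg/mL vs MEC 2 mcg/mL: adequate.

4.2 mcg/mL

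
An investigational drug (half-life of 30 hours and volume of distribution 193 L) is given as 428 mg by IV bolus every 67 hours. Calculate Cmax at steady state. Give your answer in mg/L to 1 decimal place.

k = ln2/t½ = ln2/30 ≈ 0.023105 h⁻¹; fraction remaining f = e^(−kτ) = e^(−0.023105×67) ≈ 0.2127.
Accumulation ratio R = 1/(1 − f) ≈ 1/0.7873 ≈ 1.2702.
Each bolus raises the concentration by D/Vd = 428/193 ≈ 2.218 mg/L.
Cmax,ss = C₀/(1 − f) ≈ 2.218/0.7873 ≈ 2.817 mg/L.

2.8 mg/L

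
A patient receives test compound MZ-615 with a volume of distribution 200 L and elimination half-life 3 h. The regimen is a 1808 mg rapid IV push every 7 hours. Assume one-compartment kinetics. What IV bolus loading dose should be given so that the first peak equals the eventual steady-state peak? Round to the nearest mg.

2256 mg

f = (1/2)^(7/3) ≈ 0.198425; accumulation ratio R = 1/(1−f) ≈ 1.24754.
Loading dose to hit Cmax,ss on first dose: D_load = D_maint·R ≈ 1808 × 1.24754 ≈ 2255.55 mg.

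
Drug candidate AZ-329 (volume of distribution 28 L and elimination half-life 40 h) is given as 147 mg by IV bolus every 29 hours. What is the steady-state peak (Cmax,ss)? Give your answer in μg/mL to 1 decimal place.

13.3 μg/mL

Over one 29-h interval, 29/40 ≈ 0.725 half-lives elapse, leaving f ≈ 0.6050 of each dose.
Accumulation ratio R = 1/(1 − f) ≈ 1/0.3950 ≈ 2.5316.
Each bolus raises the concentration by D/Vd = 147/28 ≈ 5.250 μg/mL.
Steady-state peak Cmax,ss = C₀·R ≈ 5.250 × 2.5316 ≈ 13.291 μg/mL.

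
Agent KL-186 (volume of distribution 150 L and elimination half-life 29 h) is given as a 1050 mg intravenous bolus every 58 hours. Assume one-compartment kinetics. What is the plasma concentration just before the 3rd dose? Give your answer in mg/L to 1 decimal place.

2.2 mg/L

f = (1/2)^(τ/t½) = (1/2)^(58/29) ≈ 0.2500.
C₀ = D/Vd = 1050/150 ≈ 7.000 mg/L.
Before the 3rd dose, 2 doses have been given. Superposition: Cmin = C₀·(f + f²).
≈ 7.000 × (0.2500 + 0.0625) ≈ 7.000 × 0.3125 ≈ 2.188 mg/L.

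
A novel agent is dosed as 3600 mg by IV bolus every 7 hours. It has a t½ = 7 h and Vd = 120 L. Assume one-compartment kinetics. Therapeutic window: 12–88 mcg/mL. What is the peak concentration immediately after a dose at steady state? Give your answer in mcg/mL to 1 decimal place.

τ = 7 h = 1 half-life, so f = (1/2)^1 = 0.5.
At steady state, R = 1/(1 − 0.5) = 2/1.
Single-dose peak C₀ = D/Vd = 3600/120 = 30 mcg/mL.
Steady-state peak Cmax,ss = C₀·R = 30 × 2/1 ≈ 60.000 mcg/mL.
Peak 60.0 mcg/mL vs MTC 88 mcg/mL: below toxic threshold.

60.0 mcg/mL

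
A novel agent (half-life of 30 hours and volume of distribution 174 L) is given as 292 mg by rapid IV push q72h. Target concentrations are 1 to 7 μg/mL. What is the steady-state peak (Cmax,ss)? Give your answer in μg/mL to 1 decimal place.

τ/t½ = 72/30 ≈ 2.4, so fraction remaining f = (1/2)^(72/30) ≈ 0.1895.
At steady state, accumulation factor R = 1/(1 − e^(−kτ)) ≈ 1.2338.
Single-dose peak C₀ = D/Vd = 292/174 ≈ 1.678 μg/mL.
Steady-state peak Cmax,ss = C₀·R ≈ 1.678 × 1.2338 ≈ 2.070 μg/mL.
Peak 2.1 μg/mL vs MTC 7 μg/mL: below toxic threshold.

2.1 μg/mL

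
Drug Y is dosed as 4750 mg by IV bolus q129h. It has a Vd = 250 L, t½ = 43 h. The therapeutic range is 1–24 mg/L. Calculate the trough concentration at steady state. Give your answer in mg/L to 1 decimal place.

τ = 129 h = 3 half-lives, so f = (1/2)^3 = 0.125.
At steady state, R = 1/(1 − 0.125) = 8/7.
Single-dose peak C₀ = D/Vd = 4750/250 = 19 mg/L.
Steady-state peak Cmax,ss = C₀·R = 19 × 8/7 ≈ 21.714 mg/L.
Steady-state trough Cmin,ss = Cmax,ss·f ≈ 21.714 × 0.125 ≈ 2.714 mg/L.
Trough 2.7 mg/L vs MEC 1 mg/L: adequate.

2.7 mg/L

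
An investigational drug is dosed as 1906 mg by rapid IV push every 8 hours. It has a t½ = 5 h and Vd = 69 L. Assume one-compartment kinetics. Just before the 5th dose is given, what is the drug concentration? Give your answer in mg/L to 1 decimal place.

f = (1/2)^(τ/t½) = (1/2)^(8/5) ≈ 0.3299.
C₀ = D/Vd = 1906/69 ≈ 27.623 mg/L.
Before the 5th dose, 4 doses have been given. Superposition: Cmin = C₀·(f + f² + … + f^4).
≈ 27.623 × (0.3299 + 0.1088 + 0.0359 + 0.0118) ≈ 27.623 × 0.4864 ≈ 13.436 mg/L.

13.4 mg/L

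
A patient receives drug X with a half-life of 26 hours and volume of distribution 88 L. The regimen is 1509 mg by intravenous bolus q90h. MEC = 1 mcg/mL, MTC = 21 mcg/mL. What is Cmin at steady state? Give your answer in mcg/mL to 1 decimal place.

1.7 mcg/mL

τ/t½ = 90/26 ≈ 3.4615, so fraction remaining f = (1/2)^(90/26) ≈ 0.0908.
At steady state, accumulation factor R = 1/(1 − e^(−kτ)) ≈ 1.0999.
Single-dose peak C₀ = D/Vd = 1509/88 ≈ 17.148 mcg/mL.
Steady-state peak Cmax,ss = C₀·R ≈ 17.148 × 1.0999 ≈ 18.861 mcg/mL.
Steady-state trough Cmin,ss = Cmax,ss·f ≈ 18.861 × 0.0908 ≈ 1.713 mcg/mL.
Trough 1.7 mcg/mL vs MEC 1 mcg/mL: adequate.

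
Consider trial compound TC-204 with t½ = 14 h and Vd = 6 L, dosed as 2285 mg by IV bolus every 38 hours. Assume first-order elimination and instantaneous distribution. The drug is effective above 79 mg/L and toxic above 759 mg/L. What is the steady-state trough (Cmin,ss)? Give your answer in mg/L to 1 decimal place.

τ/t½ = 38/14 ≈ 2.7143, so fraction remaining f = (1/2)^(38/14) ≈ 0.1524.
At steady state, accumulation factor R = 1/(1 − e^(−kτ)) ≈ 1.1798.
Single-dose peak C₀ = D/Vd = 2285/6 ≈ 380.833 mg/L.
Cmax,ss = C₀/(1 − f) ≈ 380.833/0.8476 ≈ 449.307 mg/L.
Steady-state trough Cmin,ss = Cmax,ss·f ≈ 449.307 × 0.1524 ≈ 68.474 mg/L.
Trough 68.5 mg/L vs MEC 79 mg/L: subtherapeutic.

68.5 mg/L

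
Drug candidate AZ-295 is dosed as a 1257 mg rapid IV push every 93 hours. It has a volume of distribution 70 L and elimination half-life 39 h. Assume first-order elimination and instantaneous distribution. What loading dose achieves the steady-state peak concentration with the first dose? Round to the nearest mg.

1555 mg

f = (1/2)^(93/39) ≈ 0.191496; accumulation ratio R = 1/(1−f) ≈ 1.23685.
Loading dose to hit Cmax,ss on first dose: D_load = D_maint·R ≈ 1257 × 1.23685 ≈ 1554.72 mg.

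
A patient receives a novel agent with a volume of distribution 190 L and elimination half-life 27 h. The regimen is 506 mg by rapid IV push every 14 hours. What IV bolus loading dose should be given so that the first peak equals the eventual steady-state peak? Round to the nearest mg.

f = (1/2)^(14/27) ≈ 0.698088; accumulation ratio R = 1/(1−f) ≈ 3.31222.
Loading dose to hit Cmax,ss on first dose: D_load = D_maint·R ≈ 506 × 3.31222 ≈ 1675.98 mg.

1676 mg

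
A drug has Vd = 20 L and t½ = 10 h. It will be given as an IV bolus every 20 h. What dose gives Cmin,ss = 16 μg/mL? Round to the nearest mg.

τ/t½ = 20/10 ≈ 2, so f = (1/2)^(20/10) ≈ 0.250000.
Cmin,ss = (D/Vd)·f/(1−f), so D = Cmin,ss·Vd·(1−f)/f.
D = 16 × 20 × (1−f)/f ≈ 16 × 20 × 3.00000 ≈ 960.00 mg.

960 mg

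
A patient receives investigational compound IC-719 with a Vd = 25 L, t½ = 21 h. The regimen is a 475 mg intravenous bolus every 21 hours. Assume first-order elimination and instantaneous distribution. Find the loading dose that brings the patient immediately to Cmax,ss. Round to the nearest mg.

950 mg

f = (1/2)^(21/21) ≈ 0.500000; accumulation ratio R = 1/(1−f) ≈ 2.00000.
Loading dose to hit Cmax,ss on first dose: D_load = D_maint·R ≈ 475 × 2.00000 ≈ 950.00 mg.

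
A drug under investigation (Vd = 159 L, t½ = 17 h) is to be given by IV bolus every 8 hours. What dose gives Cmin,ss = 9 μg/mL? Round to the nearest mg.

552 mg

τ/t½ = 8/17 ≈ 0.47059, so f = (1/2)^(8/17) ≈ 0.721670.
Cmin,ss = (D/Vd)·f/(1−f), so D = Cmin,ss·Vd·(1−f)/f.
D = 9 × 159 × (1−f)/f ≈ 9 × 159 × 0.38567 ≈ 551.89 mg.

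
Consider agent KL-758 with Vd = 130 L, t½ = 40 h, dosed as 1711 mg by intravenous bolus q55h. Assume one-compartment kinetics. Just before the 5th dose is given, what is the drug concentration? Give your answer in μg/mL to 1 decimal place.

8.1 μg/mL

f = (1/2)^(τ/t½) = (1/2)^(55/40) ≈ 0.3856.
C₀ = D/Vd = 1711/130 ≈ 13.162 μg/mL.
Before the 5th dose, 4 doses have been given. Superposition: Cmin = C₀·(f + f² + … + f^4).
≈ 13.162 × (0.3856 + 0.1487 + 0.0573 + 0.0221) ≈ 13.162 × 0.6137 ≈ 8.078 μg/mL.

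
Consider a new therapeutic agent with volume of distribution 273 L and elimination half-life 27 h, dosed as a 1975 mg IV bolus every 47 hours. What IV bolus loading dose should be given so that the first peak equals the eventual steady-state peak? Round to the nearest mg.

f = (1/2)^(47/27) ≈ 0.299216; accumulation ratio R = 1/(1−f) ≈ 1.42697.
Loading dose to hit Cmax,ss on first dose: D_load = D_maint·R ≈ 1975 × 1.42697 ≈ 2818.27 mg.

2818 mg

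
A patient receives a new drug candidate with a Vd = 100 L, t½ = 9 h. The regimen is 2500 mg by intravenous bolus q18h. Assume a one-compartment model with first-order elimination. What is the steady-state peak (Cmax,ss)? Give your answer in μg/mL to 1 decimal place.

33.3 μg/mL

τ = 18 h = 2 half-lives, so f = (1/2)^2 = 0.25.
Accumulation ratio R = 1/(1 − f) = 1/0.75 = 4/3.
Single-dose peak C₀ = D/Vd = 2500/100 = 25 μg/mL.
Steady-state peak Cmax,ss = C₀·R = 25 × 4/3 ≈ 33.333 μg/mL.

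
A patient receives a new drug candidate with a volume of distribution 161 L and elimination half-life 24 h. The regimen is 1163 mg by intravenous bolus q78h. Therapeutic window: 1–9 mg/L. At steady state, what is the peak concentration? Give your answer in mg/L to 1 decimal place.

8.1 mg/L

τ/t½ = 78/24 ≈ 3.25, so fraction remaining f = (1/2)^(78/24) ≈ 0.1051.
At steady state, accumulation factor R = 1/(1 − e^(−kτ)) ≈ 1.1174.
Each bolus raises the concentration by D/Vd = 1163/161 ≈ 7.224 mg/L.
Steady-state peak Cmax,ss = C₀·R ≈ 7.224 × 1.1174 ≈ 8.072 mg/L.
Peak 8.1 mg/L vs MTC 9 mg/L: below toxic threshold.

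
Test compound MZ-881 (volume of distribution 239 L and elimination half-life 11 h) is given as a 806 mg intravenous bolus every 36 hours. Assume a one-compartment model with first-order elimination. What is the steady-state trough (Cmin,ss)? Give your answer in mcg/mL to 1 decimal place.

0.4 mcg/mL

k = ln2/t½ = ln2/11 ≈ 0.063013 h⁻¹; fraction remaining f = e^(−kτ) = e^(−0.063013×36) ≈ 0.1035.
Each bolus raises the concentration by D/Vd = 806/239 ≈ 3.372 mcg/mL.
Steady-state trough Cmin,ss = C₀·f/(1−f) ≈ 3.372 × 0.1035/0.8965 ≈ 0.389 mcg/mL.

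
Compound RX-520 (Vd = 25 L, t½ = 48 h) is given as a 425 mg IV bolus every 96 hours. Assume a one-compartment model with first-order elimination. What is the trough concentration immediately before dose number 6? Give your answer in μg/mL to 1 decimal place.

5.7 μg/mL

f = (1/2)^(τ/t½) = (1/2)^(96/48) ≈ 0.2500.
C₀ = D/Vd = 425/25 ≈ 17.000 μg/mL.
Before the 6th dose, 5 doses have been given. Superposition: Cmin = C₀·(f + f² + … + f^5).
≈ 17.000 × (0.2500 + 0.0625 + 0.0156 + 0.0039 + 0.0010) ≈ 17.000 × 0.3330 ≈ 5.661 μg/mL.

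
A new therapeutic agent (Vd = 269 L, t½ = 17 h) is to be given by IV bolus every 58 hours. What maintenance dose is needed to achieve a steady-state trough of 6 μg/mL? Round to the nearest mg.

15563 mg

τ/t½ = 58/17 ≈ 3.4118, so f = (1/2)^(58/17) ≈ 0.093963.
Cmin,ss = (D/Vd)·f/(1−f), so D = Cmin,ss·Vd·(1−f)/f.
D = 6 × 269 × (1−f)/f ≈ 6 × 269 × 9.64249 ≈ 15562.98 mg.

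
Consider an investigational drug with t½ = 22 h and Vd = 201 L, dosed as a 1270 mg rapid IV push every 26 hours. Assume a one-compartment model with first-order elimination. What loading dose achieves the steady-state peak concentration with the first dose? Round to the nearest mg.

2271 mg

f = (1/2)^(26/22) ≈ 0.440796; accumulation ratio R = 1/(1−f) ≈ 1.78826.
Loading dose to hit Cmax,ss on first dose: D_load = D_maint·R ≈ 1270 × 1.78826 ≈ 2271.09 mg.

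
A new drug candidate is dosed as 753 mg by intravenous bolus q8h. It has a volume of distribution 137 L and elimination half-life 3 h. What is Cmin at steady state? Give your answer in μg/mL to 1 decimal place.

1.0 μg/mL

k = ln2/t½ = ln2/3 ≈ 0.231049 h⁻¹; fraction remaining f = e^(−kτ) = e^(−0.231049×8) ≈ 0.1575.
At steady state, accumulation factor R = 1/(1 − e^(−kτ)) ≈ 1.1869.
Single-dose peak C₀ = D/Vd = 753/137 ≈ 5.496 μg/mL.
Cmax,ss = C₀/(1 − f) ≈ 5.496/0.8425 ≈ 6.523 μg/mL.
Steady-state trough Cmin,ss = Cmax,ss·f ≈ 6.523 × 0.1575 ≈ 1.027 μg/mL.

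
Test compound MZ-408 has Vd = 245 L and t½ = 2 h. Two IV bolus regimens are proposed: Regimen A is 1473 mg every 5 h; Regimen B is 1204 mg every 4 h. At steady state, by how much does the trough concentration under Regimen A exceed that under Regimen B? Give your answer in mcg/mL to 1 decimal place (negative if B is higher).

Regimen A: f = (1/2)^(5/2) ≈ 0.1768; Cmin,ss = (1473/245)·f/(1−f) ≈ 1.291 mcg/mL.
Regimen B: f = (1/2)^(4/2) ≈ 0.2500; Cmin,ss = (1204/245)·f/(1−f) ≈ 1.638 mcg/mL.
Difference ≈ 1.291 − 1.638 ≈ -0.347 mcg/mL.

-0.3 mcg/mL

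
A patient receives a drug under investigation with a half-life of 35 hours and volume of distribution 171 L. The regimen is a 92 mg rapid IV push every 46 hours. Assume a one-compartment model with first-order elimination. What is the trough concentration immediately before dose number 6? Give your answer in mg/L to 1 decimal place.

0.4 mg/L

f = (1/2)^(τ/t½) = (1/2)^(46/35) ≈ 0.4021.
C₀ = D/Vd = 92/171 ≈ 0.538 mg/L.
Before the 6th dose, 5 doses have been given. Superposition: Cmin = C₀·(f + f² + … + f^5).
≈ 0.538 × (0.4021 + 0.1617 + 0.0650 + 0.0261 + 0.0105) ≈ 0.538 × 0.6654 ≈ 0.358 mg/L.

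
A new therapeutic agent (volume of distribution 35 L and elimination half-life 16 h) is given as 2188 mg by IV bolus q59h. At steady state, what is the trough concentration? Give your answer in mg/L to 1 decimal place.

k = ln2/t½ = ln2/16 ≈ 0.043322 h⁻¹; fraction remaining f = e^(−kτ) = e^(−0.043322×59) ≈ 0.0776.
Accumulation ratio R = 1/(1 − f) ≈ 1/0.9224 ≈ 1.0841.
Each bolus raises the concentration by D/Vd = 2188/35 ≈ 62.514 mg/L.
Steady-state peak Cmax,ss = C₀·R ≈ 62.514 × 1.0841 ≈ 67.771 mg/L.
One interval later, Cmin,ss = Cmax,ss·e^(−kτ) ≈ 67.771 × 0.0776 ≈ 5.259 mg/L.

5.3 mg/L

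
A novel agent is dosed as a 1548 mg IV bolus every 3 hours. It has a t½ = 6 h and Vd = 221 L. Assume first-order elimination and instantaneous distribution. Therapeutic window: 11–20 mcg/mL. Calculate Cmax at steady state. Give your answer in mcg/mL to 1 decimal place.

23.9 mcg/mL

τ/t½ = 3/6 ≈ 0.5, so fraction remaining f = (1/2)^(3/6) ≈ 0.7071.
Accumulation ratio R = 1/(1 − f) ≈ 1/0.2929 ≈ 3.4141.
Each bolus raises the concentration by D/Vd = 1548/221 ≈ 7.005 mcg/mL.
Cmax,ss = C₀/(1 − f) ≈ 7.005/0.2929 ≈ 23.916 mcg/mL.
Peak 23.9 mcg/mL vs MTC 20 mcg/mL: exceeds toxic threshold.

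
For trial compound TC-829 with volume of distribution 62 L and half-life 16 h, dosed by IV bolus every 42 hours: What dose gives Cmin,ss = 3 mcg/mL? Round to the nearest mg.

τ/t½ = 42/16 ≈ 2.625, so f = (1/2)^(42/16) ≈ 0.162105.
Cmin,ss = (D/Vd)·f/(1−f), so D = Cmin,ss·Vd·(1−f)/f.
D = 3 × 62 × (1−f)/f ≈ 3 × 62 × 5.16884 ≈ 961.40 mg.

961 mg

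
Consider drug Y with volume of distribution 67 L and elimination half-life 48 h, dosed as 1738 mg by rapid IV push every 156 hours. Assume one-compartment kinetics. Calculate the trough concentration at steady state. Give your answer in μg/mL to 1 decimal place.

3.0 μg/mL

k = ln2/t½ = ln2/48 ≈ 0.014441 h⁻¹; fraction remaining f = e^(−kτ) = e^(−0.014441×156) ≈ 0.1051.
Accumulation ratio R = 1/(1 − f) ≈ 1/0.8949 ≈ 1.1174.
Each bolus raises the concentration by D/Vd = 1738/67 ≈ 25.940 μg/mL.
Cmax,ss = C₀/(1 − f) ≈ 25.940/0.8949 ≈ 28.986 μg/mL.
Steady-state trough Cmin,ss = Cmax,ss·f ≈ 28.986 × 0.1051 ≈ 3.046 μg/mL.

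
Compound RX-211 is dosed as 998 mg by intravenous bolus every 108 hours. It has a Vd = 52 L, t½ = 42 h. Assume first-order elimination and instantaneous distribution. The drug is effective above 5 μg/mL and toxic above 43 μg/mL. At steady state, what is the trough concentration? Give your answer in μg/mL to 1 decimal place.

3.9 μg/mL

Over one 108-h interval, 108/42 ≈ 2.5714 half-lives elapse, leaving f ≈ 0.1682 of each dose.
At steady state, accumulation factor R = 1/(1 − e^(−kτ)) ≈ 1.2022.
Single-dose peak C₀ = D/Vd = 998/52 ≈ 19.192 μg/mL.
Steady-state peak Cmax,ss = C₀·R ≈ 19.192 × 1.2022 ≈ 23.073 μg/mL.
One interval later, Cmin,ss = Cmax,ss·e^(−kτ) ≈ 23.073 × 0.1682 ≈ 3.881 μg/mL.
Trough 3.9 μg/mL vs MEC 5 μg/mL: subtherapeutic.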